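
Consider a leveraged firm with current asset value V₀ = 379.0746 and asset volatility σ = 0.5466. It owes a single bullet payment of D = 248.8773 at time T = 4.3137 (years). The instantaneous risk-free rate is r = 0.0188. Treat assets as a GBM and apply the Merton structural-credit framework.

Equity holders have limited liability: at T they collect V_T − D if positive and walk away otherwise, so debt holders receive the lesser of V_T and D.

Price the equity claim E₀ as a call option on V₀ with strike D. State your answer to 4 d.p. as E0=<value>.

E0=216.5377

d₁ = [ln(V₀/D) + (r + σ²/2)T] / (σ√T)
   = [ln(379.0746/248.8773) + (0.0188 + 0.5·0.5466²)·4.3137] / (0.5466·√4.3137)
   = [0.420773 + 0.725503] / 1.135258 = 1.009705
d₂ = d₁ − σ√T = 1.009705 − 1.135258 = -0.125553
N(d₁) = 0.843682,  N(d₂) = 0.450043,  e^(−rT) = 0.922104
E₀ = V₀·N(d₁) − D·e^(−rT)·N(d₂)
   = 379.0746·0.843682 − 248.8773·0.922104·0.450043 = 216.537650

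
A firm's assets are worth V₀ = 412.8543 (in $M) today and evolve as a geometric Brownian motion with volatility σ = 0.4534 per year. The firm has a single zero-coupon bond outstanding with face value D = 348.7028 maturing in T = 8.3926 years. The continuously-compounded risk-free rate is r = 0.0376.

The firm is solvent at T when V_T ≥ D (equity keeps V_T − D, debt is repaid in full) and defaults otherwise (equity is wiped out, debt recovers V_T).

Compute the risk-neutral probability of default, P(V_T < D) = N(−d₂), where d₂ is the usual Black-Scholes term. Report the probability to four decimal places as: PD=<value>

PD=0.6133

d₁ = [ln(V₀/D) + (r + σ²/2)T] / (σ√T)
   = [ln(412.8543/348.7028) + (0.0376 + 0.5·0.4534²)·8.3926] / (0.4534·√8.3926)
   = [0.168875 + 1.178202] / 1.313499 = 1.025563
d₂ = d₁ − σ√T = 1.025563 − 1.313499 = -0.287936
risk-neutral PD = N(−d₂) = N(0.287936) = 0.613302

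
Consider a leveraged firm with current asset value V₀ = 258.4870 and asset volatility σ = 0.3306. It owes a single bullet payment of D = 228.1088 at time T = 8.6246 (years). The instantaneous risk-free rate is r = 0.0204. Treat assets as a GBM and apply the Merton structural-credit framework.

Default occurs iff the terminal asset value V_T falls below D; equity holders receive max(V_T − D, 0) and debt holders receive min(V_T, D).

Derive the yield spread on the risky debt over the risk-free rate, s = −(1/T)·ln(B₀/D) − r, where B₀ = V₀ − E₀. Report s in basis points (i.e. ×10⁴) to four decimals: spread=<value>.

d₁ = [ln(V₀/D) + (r + σ²/2)T] / (σ√T)
   = [ln(258.4870/228.1088) + (0.0204 + 0.5·0.3306²)·8.6246] / (0.3306·√8.6246)
   = [0.125023 + 0.647261] / 0.970895 = 0.795434
d₂ = d₁ − σ√T = 0.795434 − 0.970895 = -0.175461
N(d₁) = 0.786820,  N(d₂) = 0.430359,  e^(−rT) = 0.838667
E₀ = V₀·N(d₁) − D·e^(−rT)·N(d₂)
   = 258.4870·0.786820 − 228.1088·0.838667·0.430359 = 121.051863
B₀ = V₀ − E₀ = 258.4870 − 121.051863 = 137.435137
spread = −(1/T)·ln(B₀/D) − r = −(1/8.6246)·ln(137.435137/228.1088) − 0.0204 = 0.03834715
in basis points: 0.03834715 × 10⁴ = 383.4715 bp

spread=383.4715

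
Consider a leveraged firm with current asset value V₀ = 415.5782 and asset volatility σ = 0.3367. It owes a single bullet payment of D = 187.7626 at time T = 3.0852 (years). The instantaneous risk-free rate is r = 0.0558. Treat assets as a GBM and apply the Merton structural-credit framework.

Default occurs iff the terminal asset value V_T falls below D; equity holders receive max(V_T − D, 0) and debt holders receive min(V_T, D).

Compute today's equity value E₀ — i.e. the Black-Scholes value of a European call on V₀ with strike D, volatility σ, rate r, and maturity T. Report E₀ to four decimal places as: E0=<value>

E0=260.6531

d₁ = [ln(V₀/D) + (r + σ²/2)T] / (σ√T)
   = [ln(415.5782/187.7626) + (0.0558 + 0.5·0.3367²)·3.0852] / (0.3367·√3.0852)
   = [0.794492 + 0.347034] / 0.591405 = 1.930195
d₂ = d₁ − σ√T = 1.930195 − 0.591405 = 1.338790
N(d₁) = 0.973209,  N(d₂) = 0.909681,  e^(−rT) = 0.841849
E₀ = V₀·N(d₁) − D·e^(−rT)·N(d₂)
   = 415.5782·0.973209 − 187.7626·0.841849·0.909681 = 260.653077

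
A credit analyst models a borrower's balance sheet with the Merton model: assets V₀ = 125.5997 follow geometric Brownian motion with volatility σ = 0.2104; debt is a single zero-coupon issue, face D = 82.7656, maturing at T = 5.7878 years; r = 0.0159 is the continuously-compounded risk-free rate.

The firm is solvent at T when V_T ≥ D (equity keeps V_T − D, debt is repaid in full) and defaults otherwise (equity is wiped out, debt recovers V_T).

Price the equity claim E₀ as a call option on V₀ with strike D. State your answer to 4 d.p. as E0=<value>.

E0=54.0902

d₁ = [ln(V₀/D) + (r + σ²/2)T] / (σ√T)
   = [ln(125.5997/82.7656) + (0.0159 + 0.5·0.2104²)·5.7878] / (0.2104·√5.7878)
   = [0.417087 + 0.220134] / 0.506177 = 1.258889
d₂ = d₁ − σ√T = 1.258889 − 0.506177 = 0.752712
N(d₁) = 0.895965,  N(d₂) = 0.774189,  e^(−rT) = 0.912081
E₀ = V₀·N(d₁) − D·e^(−rT)·N(d₂)
   = 125.5997·0.895965 − 82.7656·0.912081·0.774189 = 54.090221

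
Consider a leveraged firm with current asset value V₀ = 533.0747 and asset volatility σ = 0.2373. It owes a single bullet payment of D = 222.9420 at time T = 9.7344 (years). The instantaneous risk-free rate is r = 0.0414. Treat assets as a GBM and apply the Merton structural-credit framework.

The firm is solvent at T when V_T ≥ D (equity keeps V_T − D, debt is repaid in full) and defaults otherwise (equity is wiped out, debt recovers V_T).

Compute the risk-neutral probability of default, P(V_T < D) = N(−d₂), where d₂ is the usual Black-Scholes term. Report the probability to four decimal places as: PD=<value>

d₁ = [ln(V₀/D) + (r + σ²/2)T] / (σ√T)
   = [ln(533.0747/222.9420) + (0.0414 + 0.5·0.2373²)·9.7344] / (0.2373·√9.7344)
   = [0.871750 + 0.677082] / 0.740376 = 2.091954
d₂ = d₁ − σ√T = 2.091954 − 0.740376 = 1.351578
risk-neutral PD = N(−d₂) = N(-1.351578) = 0.088255

PD=0.0883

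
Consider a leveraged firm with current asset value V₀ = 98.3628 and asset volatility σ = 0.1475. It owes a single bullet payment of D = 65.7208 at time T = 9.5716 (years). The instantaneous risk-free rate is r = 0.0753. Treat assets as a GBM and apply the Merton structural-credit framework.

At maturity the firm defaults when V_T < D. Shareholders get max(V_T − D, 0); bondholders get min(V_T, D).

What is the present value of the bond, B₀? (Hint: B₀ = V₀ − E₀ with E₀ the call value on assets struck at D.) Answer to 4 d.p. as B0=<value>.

B0=31.9098

d₁ = [ln(V₀/D) + (r + σ²/2)T] / (σ√T)
   = [ln(98.3628/65.7208) + (0.0753 + 0.5·0.1475²)·9.5716] / (0.1475·√9.5716)
   = [0.403247 + 0.824863] / 0.456336 = 2.691243
d₂ = d₁ − σ√T = 2.691243 − 0.456336 = 2.234907
N(d₁) = 0.996441,  N(d₂) = 0.987288,  e^(−rT) = 0.486391
E₀ = V₀·N(d₁) − D·e^(−rT)·N(d₂)
   = 98.3628·0.996441 − 65.7208·0.486391·0.987288 = 66.453002
B₀ = V₀ − E₀ = 98.3628 − 66.453002 = 31.909798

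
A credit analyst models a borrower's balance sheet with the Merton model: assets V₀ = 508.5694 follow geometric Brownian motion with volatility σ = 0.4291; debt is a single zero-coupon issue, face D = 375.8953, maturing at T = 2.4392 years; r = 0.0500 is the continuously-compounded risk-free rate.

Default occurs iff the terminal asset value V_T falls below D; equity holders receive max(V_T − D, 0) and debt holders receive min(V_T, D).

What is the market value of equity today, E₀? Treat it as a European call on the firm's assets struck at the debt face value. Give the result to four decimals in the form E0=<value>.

d₁ = [ln(V₀/D) + (r + σ²/2)T] / (σ√T)
   = [ln(508.5694/375.8953) + (0.0500 + 0.5·0.4291²)·2.4392] / (0.4291·√2.4392)
   = [0.302291 + 0.346521] / 0.670166 = 0.968137
d₂ = d₁ − σ√T = 0.968137 − 0.670166 = 0.297971
N(d₁) = 0.833512,  N(d₂) = 0.617137,  e^(−rT) = 0.885184
E₀ = V₀·N(d₁) − D·e^(−rT)·N(d₂)
   = 508.5694·0.833512 − 375.8953·0.885184·0.617137 = 218.554603

E0=218.5546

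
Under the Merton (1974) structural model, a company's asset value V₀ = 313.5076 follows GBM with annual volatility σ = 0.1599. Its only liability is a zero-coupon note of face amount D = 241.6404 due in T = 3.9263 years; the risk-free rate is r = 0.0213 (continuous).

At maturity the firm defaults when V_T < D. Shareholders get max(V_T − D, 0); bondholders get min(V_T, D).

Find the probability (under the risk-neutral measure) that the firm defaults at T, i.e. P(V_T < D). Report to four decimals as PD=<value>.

PD=0.1769

d₁ = [ln(V₀/D) + (r + σ²/2)T] / (σ√T)
   = [ln(313.5076/241.6404) + (0.0213 + 0.5·0.1599²)·3.9263] / (0.1599·√3.9263)
   = [0.260373 + 0.133824] / 0.316840 = 1.244151
d₂ = d₁ − σ√T = 1.244151 − 0.316840 = 0.927311
risk-neutral PD = N(−d₂) = N(-0.927311) = 0.176883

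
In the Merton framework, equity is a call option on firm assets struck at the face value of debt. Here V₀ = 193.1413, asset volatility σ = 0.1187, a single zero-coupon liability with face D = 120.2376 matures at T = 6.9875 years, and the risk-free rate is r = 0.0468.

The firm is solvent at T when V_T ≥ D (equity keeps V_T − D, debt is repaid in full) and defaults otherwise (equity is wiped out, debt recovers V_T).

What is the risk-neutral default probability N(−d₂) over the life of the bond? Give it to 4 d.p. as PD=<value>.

PD=0.0083

d₁ = [ln(V₀/D) + (r + σ²/2)T] / (σ√T)
   = [ln(193.1413/120.2376) + (0.0468 + 0.5·0.1187²)·6.9875] / (0.1187·√6.9875)
   = [0.473952 + 0.376241] / 0.313770 = 2.709605
d₂ = d₁ − σ√T = 2.709605 − 0.313770 = 2.395835
risk-neutral PD = N(−d₂) = N(-2.395835) = 0.008291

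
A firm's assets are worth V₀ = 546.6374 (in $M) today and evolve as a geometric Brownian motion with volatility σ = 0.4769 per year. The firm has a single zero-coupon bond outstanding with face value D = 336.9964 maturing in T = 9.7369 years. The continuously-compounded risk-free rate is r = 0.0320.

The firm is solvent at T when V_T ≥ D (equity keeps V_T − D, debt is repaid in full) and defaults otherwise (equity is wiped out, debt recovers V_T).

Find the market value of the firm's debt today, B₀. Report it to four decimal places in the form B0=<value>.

d₁ = [ln(V₀/D) + (r + σ²/2)T] / (σ√T)
   = [ln(546.6374/336.9964) + (0.0320 + 0.5·0.4769²)·9.7369] / (0.4769·√9.7369)
   = [0.483713 + 1.418830] / 1.488119 = 1.278489
d₂ = d₁ − σ√T = 1.278489 − 1.488119 = -0.209630
N(d₁) = 0.899461,  N(d₂) = 0.416978,  e^(−rT) = 0.732288
E₀ = V₀·N(d₁) − D·e^(−rT)·N(d₂)
   = 546.6374·0.899461 − 336.9964·0.732288·0.416978 = 388.777993
B₀ = V₀ − E₀ = 546.6374 − 388.777993 = 157.859407

B0=157.8594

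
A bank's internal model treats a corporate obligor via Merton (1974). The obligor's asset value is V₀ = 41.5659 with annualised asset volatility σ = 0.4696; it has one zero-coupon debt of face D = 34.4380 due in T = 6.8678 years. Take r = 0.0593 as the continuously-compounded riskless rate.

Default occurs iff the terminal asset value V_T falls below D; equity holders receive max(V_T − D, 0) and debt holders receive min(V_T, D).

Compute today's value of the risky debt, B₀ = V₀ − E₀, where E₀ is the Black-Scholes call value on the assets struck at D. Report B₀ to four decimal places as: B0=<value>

d₁ = [ln(V₀/D) + (r + σ²/2)T] / (σ√T)
   = [ln(41.5659/34.4380) + (0.0593 + 0.5·0.4696²)·6.8678] / (0.4696·√6.8678)
   = [0.188120 + 1.164518] / 1.230657 = 1.099119
d₂ = d₁ − σ√T = 1.099119 − 1.230657 = -0.131538
N(d₁) = 0.864142,  N(d₂) = 0.447675,  e^(−rT) = 0.665471
E₀ = V₀·N(d₁) − D·e^(−rT)·N(d₂)
   = 41.5659·0.864142 − 34.4380·0.665471·0.447675 = 25.659252
B₀ = V₀ − E₀ = 41.5659 − 25.659252 = 15.906648

B0=15.9066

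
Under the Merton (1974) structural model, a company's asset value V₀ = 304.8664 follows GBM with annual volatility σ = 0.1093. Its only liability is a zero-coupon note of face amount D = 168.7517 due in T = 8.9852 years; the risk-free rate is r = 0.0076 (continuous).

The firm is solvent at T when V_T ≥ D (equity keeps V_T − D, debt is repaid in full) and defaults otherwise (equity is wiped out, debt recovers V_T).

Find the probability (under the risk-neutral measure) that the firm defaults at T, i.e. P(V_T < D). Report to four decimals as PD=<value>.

d₁ = [ln(V₀/D) + (r + σ²/2)T] / (σ√T)
   = [ln(304.8664/168.7517) + (0.0076 + 0.5·0.1093²)·8.9852] / (0.1093·√8.9852)
   = [0.591445 + 0.121958] / 0.327630 = 2.177465
d₂ = d₁ − σ√T = 2.177465 − 0.327630 = 1.849835
risk-neutral PD = N(−d₂) = N(-1.849835) = 0.032169

PD=0.0322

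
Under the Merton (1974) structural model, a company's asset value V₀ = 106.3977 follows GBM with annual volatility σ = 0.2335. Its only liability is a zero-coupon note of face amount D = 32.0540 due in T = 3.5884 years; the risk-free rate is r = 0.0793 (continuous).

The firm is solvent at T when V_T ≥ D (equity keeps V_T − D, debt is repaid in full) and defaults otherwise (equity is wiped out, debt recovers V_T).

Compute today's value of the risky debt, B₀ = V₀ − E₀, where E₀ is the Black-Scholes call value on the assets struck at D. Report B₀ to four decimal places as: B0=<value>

d₁ = [ln(V₀/D) + (r + σ²/2)T] / (σ√T)
   = [ln(106.3977/32.0540) + (0.0793 + 0.5·0.2335²)·3.5884] / (0.2335·√3.5884)
   = [1.199762 + 0.382384] / 0.442321 = 3.576920
d₂ = d₁ − σ√T = 3.576920 − 0.442321 = 3.134599
N(d₁) = 0.999826,  N(d₂) = 0.999140,  e^(−rT) = 0.752345
E₀ = V₀·N(d₁) − D·e^(−rT)·N(d₂)
   = 106.3977·0.999826 − 32.0540·0.752345·0.999140 = 82.284284
B₀ = V₀ − E₀ = 106.3977 − 82.284284 = 24.113416

B0=24.1134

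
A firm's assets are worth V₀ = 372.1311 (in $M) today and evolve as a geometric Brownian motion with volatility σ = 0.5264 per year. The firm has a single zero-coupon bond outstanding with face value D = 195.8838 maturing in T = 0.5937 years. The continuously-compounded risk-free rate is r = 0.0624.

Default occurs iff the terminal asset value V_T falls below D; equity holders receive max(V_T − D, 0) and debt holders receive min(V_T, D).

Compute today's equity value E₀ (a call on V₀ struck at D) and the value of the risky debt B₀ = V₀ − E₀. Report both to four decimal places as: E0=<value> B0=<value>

E0=185.4359 B0=186.6952

d₁ = [ln(V₀/D) + (r + σ²/2)T] / (σ√T)
   = [ln(372.1311/195.8838) + (0.0624 + 0.5·0.5264²)·0.5937] / (0.5264·√0.5937)
   = [0.641725 + 0.119303] / 0.405601 = 1.876295
d₂ = d₁ − σ√T = 1.876295 − 0.405601 = 1.470693
N(d₁) = 0.969693,  N(d₂) = 0.929313,  e^(−rT) = 0.963631
E₀ = V₀·N(d₁) − D·e^(−rT)·N(d₂)
   = 372.1311·0.969693 − 195.8838·0.963631·0.929313 = 185.435938
B₀ = V₀ − E₀ = 372.1311 − 185.435938 = 186.695162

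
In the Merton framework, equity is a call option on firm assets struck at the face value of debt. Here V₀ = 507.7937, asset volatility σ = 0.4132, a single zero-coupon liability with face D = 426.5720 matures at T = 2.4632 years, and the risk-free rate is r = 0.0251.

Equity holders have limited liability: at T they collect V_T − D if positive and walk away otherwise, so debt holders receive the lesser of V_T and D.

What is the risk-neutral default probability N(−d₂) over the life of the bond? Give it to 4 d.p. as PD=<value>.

d₁ = [ln(V₀/D) + (r + σ²/2)T] / (σ√T)
   = [ln(507.7937/426.5720) + (0.0251 + 0.5·0.4132²)·2.4632] / (0.4132·√2.4632)
   = [0.174294 + 0.272103] / 0.648500 = 0.688352
d₂ = d₁ − σ√T = 0.688352 − 0.648500 = 0.039852
risk-neutral PD = N(−d₂) = N(-0.039852) = 0.484106

PD=0.4841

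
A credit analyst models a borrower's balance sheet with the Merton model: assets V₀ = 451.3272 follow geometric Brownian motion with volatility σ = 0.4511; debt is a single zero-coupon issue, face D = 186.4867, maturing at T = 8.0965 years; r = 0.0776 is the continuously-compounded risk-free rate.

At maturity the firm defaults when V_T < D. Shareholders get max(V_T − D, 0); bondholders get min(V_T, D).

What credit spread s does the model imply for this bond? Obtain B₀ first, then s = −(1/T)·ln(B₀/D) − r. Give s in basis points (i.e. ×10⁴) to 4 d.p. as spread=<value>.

spread=186.1028

d₁ = [ln(V₀/D) + (r + σ²/2)T] / (σ√T)
   = [ln(451.3272/186.4867) + (0.0776 + 0.5·0.4511²)·8.0965] / (0.4511·√8.0965)
   = [0.883833 + 1.452072] / 1.283576 = 1.819842
d₂ = d₁ − σ√T = 1.819842 − 1.283576 = 0.536266
N(d₁) = 0.965608,  N(d₂) = 0.704113,  e^(−rT) = 0.533504
E₀ = V₀·N(d₁) − D·e^(−rT)·N(d₂)
   = 451.3272·0.965608 − 186.4867·0.533504·0.704113 = 365.752181
B₀ = V₀ − E₀ = 451.3272 − 365.752181 = 85.575019
spread = −(1/T)·ln(B₀/D) − r = −(1/8.0965)·ln(85.575019/186.4867) − 0.0776 = 0.01861028
in basis points: 0.01861028 × 10⁴ = 186.1028 bp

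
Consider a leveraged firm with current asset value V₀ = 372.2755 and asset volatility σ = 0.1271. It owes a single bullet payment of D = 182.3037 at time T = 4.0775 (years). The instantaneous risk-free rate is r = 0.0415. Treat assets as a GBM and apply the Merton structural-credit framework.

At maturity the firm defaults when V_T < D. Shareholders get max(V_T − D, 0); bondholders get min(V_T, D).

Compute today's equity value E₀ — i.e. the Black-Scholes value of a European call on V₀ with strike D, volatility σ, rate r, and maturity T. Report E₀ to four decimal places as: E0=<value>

d₁ = [ln(V₀/D) + (r + σ²/2)T] / (σ√T)
   = [ln(372.2755/182.3037) + (0.0415 + 0.5·0.1271²)·4.0775] / (0.1271·√4.0775)
   = [0.713960 + 0.202151] / 0.256651 = 3.569486
d₂ = d₁ − σ√T = 3.569486 − 0.256651 = 3.312835
N(d₁) = 0.999821,  N(d₂) = 0.999538,  e^(−rT) = 0.844326
E₀ = V₀·N(d₁) − D·e^(−rT)·N(d₂)
   = 372.2755·0.999821 − 182.3037·0.844326·0.999538 = 218.356192

E0=218.3562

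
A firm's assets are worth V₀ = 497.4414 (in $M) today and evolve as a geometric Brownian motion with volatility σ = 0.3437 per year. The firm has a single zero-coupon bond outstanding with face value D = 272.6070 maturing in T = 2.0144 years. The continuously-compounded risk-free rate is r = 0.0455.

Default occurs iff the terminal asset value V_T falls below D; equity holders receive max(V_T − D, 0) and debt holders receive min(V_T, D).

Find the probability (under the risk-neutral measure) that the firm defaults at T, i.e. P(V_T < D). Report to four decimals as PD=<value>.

d₁ = [ln(V₀/D) + (r + σ²/2)T] / (σ√T)
   = [ln(497.4414/272.6070) + (0.0455 + 0.5·0.3437²)·2.0144] / (0.3437·√2.0144)
   = [0.601447 + 0.210635] / 0.487812 = 1.664744
d₂ = d₁ − σ√T = 1.664744 − 0.487812 = 1.176932
risk-neutral PD = N(−d₂) = N(-1.176932) = 0.119611

PD=0.1196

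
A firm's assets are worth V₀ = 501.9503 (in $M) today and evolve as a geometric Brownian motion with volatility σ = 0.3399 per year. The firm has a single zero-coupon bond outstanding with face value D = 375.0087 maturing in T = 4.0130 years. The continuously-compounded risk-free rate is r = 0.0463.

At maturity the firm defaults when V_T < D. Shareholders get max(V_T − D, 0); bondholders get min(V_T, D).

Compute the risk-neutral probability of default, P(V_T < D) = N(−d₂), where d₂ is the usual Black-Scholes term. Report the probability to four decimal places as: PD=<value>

PD=0.3592

d₁ = [ln(V₀/D) + (r + σ²/2)T] / (σ√T)
   = [ln(501.9503/375.0087) + (0.0463 + 0.5·0.3399²)·4.0130] / (0.3399·√4.0130)
   = [0.291552 + 0.417617] / 0.680904 = 1.041511
d₂ = d₁ − σ√T = 1.041511 − 0.680904 = 0.360607
risk-neutral PD = N(−d₂) = N(-0.360607) = 0.359197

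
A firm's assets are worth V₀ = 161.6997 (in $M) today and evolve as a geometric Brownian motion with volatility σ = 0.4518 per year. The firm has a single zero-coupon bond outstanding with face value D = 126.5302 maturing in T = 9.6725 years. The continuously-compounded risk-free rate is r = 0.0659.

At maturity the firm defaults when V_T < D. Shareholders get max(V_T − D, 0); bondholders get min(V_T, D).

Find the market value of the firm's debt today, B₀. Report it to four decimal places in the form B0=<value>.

B0=46.2799

d₁ = [ln(V₀/D) + (r + σ²/2)T] / (σ√T)
   = [ln(161.6997/126.5302) + (0.0659 + 0.5·0.4518²)·9.6725] / (0.4518·√9.6725)
   = [0.245260 + 1.624609] / 1.405127 = 1.330747
d₂ = d₁ − σ√T = 1.330747 − 1.405127 = -0.074380
N(d₁) = 0.908364,  N(d₂) = 0.470354,  e^(−rT) = 0.528656
E₀ = V₀·N(d₁) − D·e^(−rT)·N(d₂)
   = 161.6997·0.908364 − 126.5302·0.528656·0.470354 = 115.419752
B₀ = V₀ − E₀ = 161.6997 − 115.419752 = 46.279948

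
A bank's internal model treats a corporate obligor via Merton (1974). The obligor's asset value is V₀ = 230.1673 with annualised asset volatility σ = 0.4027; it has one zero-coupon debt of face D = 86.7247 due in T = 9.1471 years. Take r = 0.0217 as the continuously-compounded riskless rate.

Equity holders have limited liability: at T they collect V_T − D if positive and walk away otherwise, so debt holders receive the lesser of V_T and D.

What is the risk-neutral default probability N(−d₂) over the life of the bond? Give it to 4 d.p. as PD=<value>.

d₁ = [ln(V₀/D) + (r + σ²/2)T] / (σ√T)
   = [ln(230.1673/86.7247) + (0.0217 + 0.5·0.4027²)·9.1471] / (0.4027·√9.1471)
   = [0.976068 + 0.940172] / 1.217933 = 1.573354
d₂ = d₁ − σ√T = 1.573354 − 1.217933 = 0.355422
risk-neutral PD = N(−d₂) = N(-0.355422) = 0.361137

PD=0.3611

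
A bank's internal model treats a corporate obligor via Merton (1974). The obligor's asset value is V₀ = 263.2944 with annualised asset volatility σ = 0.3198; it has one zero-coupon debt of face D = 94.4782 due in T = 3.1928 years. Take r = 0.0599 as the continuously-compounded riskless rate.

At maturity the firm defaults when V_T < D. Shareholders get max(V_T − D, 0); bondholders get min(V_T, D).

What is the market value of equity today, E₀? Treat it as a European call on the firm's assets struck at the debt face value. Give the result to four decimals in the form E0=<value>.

d₁ = [ln(V₀/D) + (r + σ²/2)T] / (σ√T)
   = [ln(263.2944/94.4782) + (0.0599 + 0.5·0.3198²)·3.1928] / (0.3198·√3.1928)
   = [1.024904 + 0.354516] / 0.571432 = 2.413971
d₂ = d₁ − σ√T = 2.413971 − 0.571432 = 1.842539
N(d₁) = 0.992110,  N(d₂) = 0.967302,  e^(−rT) = 0.825927
E₀ = V₀·N(d₁) − D·e^(−rT)·N(d₂)
   = 263.2944·0.992110 − 94.4782·0.825927·0.967302 = 185.736441

E0=185.7364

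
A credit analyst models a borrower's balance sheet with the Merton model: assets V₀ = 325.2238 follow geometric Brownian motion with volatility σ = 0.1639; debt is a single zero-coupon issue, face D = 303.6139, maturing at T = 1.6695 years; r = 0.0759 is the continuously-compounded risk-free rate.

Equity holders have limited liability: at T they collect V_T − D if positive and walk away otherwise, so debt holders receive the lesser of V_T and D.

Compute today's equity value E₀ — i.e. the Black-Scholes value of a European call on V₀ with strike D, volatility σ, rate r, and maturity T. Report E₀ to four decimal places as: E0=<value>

d₁ = [ln(V₀/D) + (r + σ²/2)T] / (σ√T)
   = [ln(325.2238/303.6139) + (0.0759 + 0.5·0.1639²)·1.6695] / (0.1639·√1.6695)
   = [0.068757 + 0.149139] / 0.211774 = 1.028909
d₂ = d₁ − σ√T = 1.028909 − 0.211774 = 0.817135
N(d₁) = 0.848239,  N(d₂) = 0.793074,  e^(−rT) = 0.880985
E₀ = V₀·N(d₁) − D·e^(−rT)·N(d₂)
   = 325.2238·0.848239 − 303.6139·0.880985·0.793074 = 63.736533

E0=63.7365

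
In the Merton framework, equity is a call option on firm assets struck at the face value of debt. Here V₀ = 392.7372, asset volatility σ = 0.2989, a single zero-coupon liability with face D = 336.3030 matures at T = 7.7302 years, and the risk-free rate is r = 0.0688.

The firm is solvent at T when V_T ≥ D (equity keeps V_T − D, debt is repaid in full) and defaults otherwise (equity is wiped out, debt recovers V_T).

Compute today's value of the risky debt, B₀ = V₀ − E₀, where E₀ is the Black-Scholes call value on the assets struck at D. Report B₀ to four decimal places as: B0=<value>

B0=172.3674

d₁ = [ln(V₀/D) + (r + σ²/2)T] / (σ√T)
   = [ln(392.7372/336.3030) + (0.0688 + 0.5·0.2989²)·7.7302] / (0.2989·√7.7302)
   = [0.155128 + 0.877150] / 0.831039 = 1.242155
d₂ = d₁ − σ√T = 1.242155 − 0.831039 = 0.411116
N(d₁) = 0.892910,  N(d₂) = 0.659506,  e^(−rT) = 0.587524
E₀ = V₀·N(d₁) − D·e^(−rT)·N(d₂)
   = 392.7372·0.892910 − 336.3030·0.587524·0.659506 = 220.369763
B₀ = V₀ − E₀ = 392.7372 − 220.369763 = 172.367437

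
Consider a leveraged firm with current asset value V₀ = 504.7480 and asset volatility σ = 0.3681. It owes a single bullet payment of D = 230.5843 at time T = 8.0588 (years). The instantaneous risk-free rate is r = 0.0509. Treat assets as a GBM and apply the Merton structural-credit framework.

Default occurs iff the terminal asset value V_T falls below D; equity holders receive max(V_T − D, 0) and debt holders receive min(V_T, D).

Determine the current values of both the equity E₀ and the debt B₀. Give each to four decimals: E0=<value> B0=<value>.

d₁ = [ln(V₀/D) + (r + σ²/2)T] / (σ√T)
   = [ln(504.7480/230.5843) + (0.0509 + 0.5·0.3681²)·8.0588] / (0.3681·√8.0588)
   = [0.783443 + 0.956167] / 1.044963 = 1.664757
d₂ = d₁ − σ√T = 1.664757 − 1.044963 = 0.619794
N(d₁) = 0.952019,  N(d₂) = 0.732303,  e^(−rT) = 0.663522
E₀ = V₀·N(d₁) − D·e^(−rT)·N(d₂)
   = 504.7480·0.952019 − 230.5843·0.663522·0.732303 = 368.489089
B₀ = V₀ − E₀ = 504.7480 − 368.489089 = 136.258911

E0=368.4891 B0=136.2589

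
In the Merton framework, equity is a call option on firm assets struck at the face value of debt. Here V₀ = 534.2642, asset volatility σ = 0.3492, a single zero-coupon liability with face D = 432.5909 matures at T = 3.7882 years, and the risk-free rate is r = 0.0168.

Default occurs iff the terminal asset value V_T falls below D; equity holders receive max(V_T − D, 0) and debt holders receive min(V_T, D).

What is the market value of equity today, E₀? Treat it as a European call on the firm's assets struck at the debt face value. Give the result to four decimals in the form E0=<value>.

d₁ = [ln(V₀/D) + (r + σ²/2)T] / (σ√T)
   = [ln(534.2642/432.5909) + (0.0168 + 0.5·0.3492²)·3.7882] / (0.3492·√3.7882)
   = [0.211098 + 0.294610] / 0.679658 = 0.744061
d₂ = d₁ − σ√T = 0.744061 − 0.679658 = 0.064403
N(d₁) = 0.771580,  N(d₂) = 0.525675,  e^(−rT) = 0.938341
E₀ = V₀·N(d₁) − D·e^(−rT)·N(d₂)
   = 534.2642·0.771580 − 432.5909·0.938341·0.525675 = 198.846767

E0=198.8468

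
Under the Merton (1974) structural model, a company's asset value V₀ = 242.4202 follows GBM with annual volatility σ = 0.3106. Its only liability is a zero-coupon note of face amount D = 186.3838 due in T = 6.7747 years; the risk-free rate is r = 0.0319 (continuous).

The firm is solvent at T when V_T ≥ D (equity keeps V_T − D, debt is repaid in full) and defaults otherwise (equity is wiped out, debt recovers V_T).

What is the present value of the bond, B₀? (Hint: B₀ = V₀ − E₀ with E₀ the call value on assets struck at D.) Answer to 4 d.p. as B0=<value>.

d₁ = [ln(V₀/D) + (r + σ²/2)T] / (σ√T)
   = [ln(242.4202/186.3838) + (0.0319 + 0.5·0.3106²)·6.7747] / (0.3106·√6.7747)
   = [0.262865 + 0.542899] / 0.808438 = 0.996692
d₂ = d₁ − σ√T = 0.996692 − 0.808438 = 0.188254
N(d₁) = 0.840543,  N(d₂) = 0.574661,  e^(−rT) = 0.805644
E₀ = V₀·N(d₁) − D·e^(−rT)·N(d₂)
   = 242.4202·0.840543 − 186.3838·0.805644·0.574661 = 117.473989
B₀ = V₀ − E₀ = 242.4202 − 117.473989 = 124.946211

B0=124.9462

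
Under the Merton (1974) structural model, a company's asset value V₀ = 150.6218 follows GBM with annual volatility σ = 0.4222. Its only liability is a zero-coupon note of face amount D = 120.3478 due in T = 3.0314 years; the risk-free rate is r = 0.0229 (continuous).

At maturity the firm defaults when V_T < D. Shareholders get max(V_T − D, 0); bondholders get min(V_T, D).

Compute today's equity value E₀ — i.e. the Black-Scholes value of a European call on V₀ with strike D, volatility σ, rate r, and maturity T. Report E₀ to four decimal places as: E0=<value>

d₁ = [ln(V₀/D) + (r + σ²/2)T] / (σ√T)
   = [ln(150.6218/120.3478) + (0.0229 + 0.5·0.4222²)·3.0314] / (0.4222·√3.0314)
   = [0.224386 + 0.339597] / 0.735089 = 0.767231
d₂ = d₁ − σ√T = 0.767231 − 0.735089 = 0.032142
N(d₁) = 0.778528,  N(d₂) = 0.512821,  e^(−rT) = 0.932936
E₀ = V₀·N(d₁) − D·e^(−rT)·N(d₂)
   = 150.6218·0.778528 − 120.3478·0.932936·0.512821 = 59.685439

E0=59.6854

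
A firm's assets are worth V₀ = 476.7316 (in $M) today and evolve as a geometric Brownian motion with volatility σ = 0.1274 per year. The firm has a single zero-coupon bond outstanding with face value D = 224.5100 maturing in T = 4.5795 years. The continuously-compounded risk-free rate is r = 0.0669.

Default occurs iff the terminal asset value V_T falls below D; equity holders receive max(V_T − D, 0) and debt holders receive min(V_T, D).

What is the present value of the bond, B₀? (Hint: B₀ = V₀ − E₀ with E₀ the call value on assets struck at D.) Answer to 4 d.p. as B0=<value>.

d₁ = [ln(V₀/D) + (r + σ²/2)T] / (σ√T)
   = [ln(476.7316/224.5100) + (0.0669 + 0.5·0.1274²)·4.5795] / (0.1274·√4.5795)
   = [0.753033 + 0.343533] / 0.272633 = 4.022133
d₂ = d₁ − σ√T = 4.022133 − 0.272633 = 3.749500
N(d₁) = 0.999971,  N(d₂) = 0.999911,  e^(−rT) = 0.736115
E₀ = V₀·N(d₁) − D·e^(−rT)·N(d₂)
   = 476.7316·0.999971 − 224.5100·0.736115·0.999911 = 311.467254
B₀ = V₀ − E₀ = 476.7316 − 311.467254 = 165.264346

B0=165.2643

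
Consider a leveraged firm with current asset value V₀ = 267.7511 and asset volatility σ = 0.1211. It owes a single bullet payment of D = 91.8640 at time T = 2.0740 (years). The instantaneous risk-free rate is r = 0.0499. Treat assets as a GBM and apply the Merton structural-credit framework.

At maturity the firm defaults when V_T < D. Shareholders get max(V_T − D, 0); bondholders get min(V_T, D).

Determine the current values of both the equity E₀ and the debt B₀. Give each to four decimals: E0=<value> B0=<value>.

E0=184.9189 B0=82.8322

d₁ = [ln(V₀/D) + (r + σ²/2)T] / (σ√T)
   = [ln(267.7511/91.8640) + (0.0499 + 0.5·0.1211²)·2.0740] / (0.1211·√2.0740)
   = [1.069749 + 0.118700] / 0.174401 = 6.814469
d₂ = d₁ − σ√T = 6.814469 − 0.174401 = 6.640068
N(d₁) = 1.000000,  N(d₂) = 1.000000,  e^(−rT) = 0.901683
E₀ = V₀·N(d₁) − D·e^(−rT)·N(d₂)
   = 267.7511·1.000000 − 91.8640·0.901683·1.000000 = 184.918921
B₀ = V₀ − E₀ = 267.7511 − 184.918921 = 82.832179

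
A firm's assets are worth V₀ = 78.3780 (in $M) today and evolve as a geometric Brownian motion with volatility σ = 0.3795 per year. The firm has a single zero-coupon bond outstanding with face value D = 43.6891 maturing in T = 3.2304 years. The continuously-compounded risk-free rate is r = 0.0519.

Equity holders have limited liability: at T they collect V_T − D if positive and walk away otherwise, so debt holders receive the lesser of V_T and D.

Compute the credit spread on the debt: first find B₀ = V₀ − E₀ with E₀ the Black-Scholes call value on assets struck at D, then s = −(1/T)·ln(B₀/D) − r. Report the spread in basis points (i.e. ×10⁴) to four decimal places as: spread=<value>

d₁ = [ln(V₀/D) + (r + σ²/2)T] / (σ√T)
   = [ln(78.3780/43.6891) + (0.0519 + 0.5·0.3795²)·3.2304] / (0.3795·√3.2304)
   = [0.584445 + 0.400279] / 0.682087 = 1.443692
d₂ = d₁ − σ√T = 1.443692 − 0.682087 = 0.761605
N(d₁) = 0.925587,  N(d₂) = 0.776852,  e^(−rT) = 0.845643
E₀ = V₀·N(d₁) − D·e^(−rT)·N(d₂)
   = 78.3780·0.925587 − 43.6891·0.845643·0.776852 = 43.844571
B₀ = V₀ − E₀ = 78.3780 − 43.844571 = 34.533429
spread = −(1/T)·ln(B₀/D) − r = −(1/3.2304)·ln(34.533429/43.6891) − 0.0519 = 0.02089929
in basis points: 0.02089929 × 10⁴ = 208.9929 bp

spread=208.9929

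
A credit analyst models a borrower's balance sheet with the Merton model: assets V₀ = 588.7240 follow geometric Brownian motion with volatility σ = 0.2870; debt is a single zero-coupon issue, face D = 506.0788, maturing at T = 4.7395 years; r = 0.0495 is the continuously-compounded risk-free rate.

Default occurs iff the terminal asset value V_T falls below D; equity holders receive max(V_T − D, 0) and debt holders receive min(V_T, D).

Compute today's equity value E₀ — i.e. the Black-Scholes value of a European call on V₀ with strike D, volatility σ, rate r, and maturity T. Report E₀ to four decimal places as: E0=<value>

d₁ = [ln(V₀/D) + (r + σ²/2)T] / (σ√T)
   = [ln(588.7240/506.0788) + (0.0495 + 0.5·0.2870²)·4.7395] / (0.2870·√4.7395)
   = [0.151265 + 0.429799] / 0.624810 = 0.929985
d₂ = d₁ − σ√T = 0.929985 − 0.624810 = 0.305175
N(d₁) = 0.823811,  N(d₂) = 0.619884,  e^(−rT) = 0.790883
E₀ = V₀·N(d₁) − D·e^(−rT)·N(d₂)
   = 588.7240·0.823811 − 506.0788·0.790883·0.619884 = 236.889251

E0=236.8893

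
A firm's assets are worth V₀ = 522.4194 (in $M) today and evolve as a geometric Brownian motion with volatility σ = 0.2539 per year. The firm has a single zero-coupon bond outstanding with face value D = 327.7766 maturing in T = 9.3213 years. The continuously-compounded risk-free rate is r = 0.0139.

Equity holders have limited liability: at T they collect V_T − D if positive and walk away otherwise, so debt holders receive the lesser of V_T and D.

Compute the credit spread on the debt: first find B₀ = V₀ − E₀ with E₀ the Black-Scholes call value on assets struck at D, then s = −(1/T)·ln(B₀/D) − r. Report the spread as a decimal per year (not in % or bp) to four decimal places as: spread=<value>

spread=0.0146

d₁ = [ln(V₀/D) + (r + σ²/2)T] / (σ√T)
   = [ln(522.4194/327.7766) + (0.0139 + 0.5·0.2539²)·9.3213] / (0.2539·√9.3213)
   = [0.466138 + 0.430016] / 0.775177 = 1.156064
d₂ = d₁ − σ√T = 1.156064 − 0.775177 = 0.380887
N(d₁) = 0.876172,  N(d₂) = 0.648356,  e^(−rT) = 0.878477
E₀ = V₀·N(d₁) − D·e^(−rT)·N(d₂)
   = 522.4194·0.876172 − 327.7766·0.878477·0.648356 = 271.039144
B₀ = V₀ − E₀ = 522.4194 − 271.039144 = 251.380256
spread = −(1/T)·ln(B₀/D) − r = −(1/9.3213)·ln(251.380256/327.7766) − 0.0139 = 0.01456872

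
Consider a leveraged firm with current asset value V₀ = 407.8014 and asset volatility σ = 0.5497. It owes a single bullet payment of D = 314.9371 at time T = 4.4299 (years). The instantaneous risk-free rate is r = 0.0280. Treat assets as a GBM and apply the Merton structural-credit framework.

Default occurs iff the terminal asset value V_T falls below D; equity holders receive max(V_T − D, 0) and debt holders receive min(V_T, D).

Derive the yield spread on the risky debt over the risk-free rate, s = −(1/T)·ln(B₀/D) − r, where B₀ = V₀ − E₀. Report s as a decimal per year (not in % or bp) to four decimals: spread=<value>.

spread=0.0909

d₁ = [ln(V₀/D) + (r + σ²/2)T] / (σ√T)
   = [ln(407.8014/314.9371) + (0.0280 + 0.5·0.5497²)·4.4299] / (0.5497·√4.4299)
   = [0.258407 + 0.793329] / 1.156972 = 0.909042
d₂ = d₁ − σ√T = 0.909042 − 1.156972 = -0.247929
N(d₁) = 0.818336,  N(d₂) = 0.402095,  e^(−rT) = 0.883347
E₀ = V₀·N(d₁) − D·e^(−rT)·N(d₂)
   = 407.8014·0.818336 − 314.9371·0.883347·0.402095 = 221.856411
B₀ = V₀ − E₀ = 407.8014 − 221.856411 = 185.944989
spread = −(1/T)·ln(B₀/D) − r = −(1/4.4299)·ln(185.944989/314.9371) − 0.0280 = 0.09094672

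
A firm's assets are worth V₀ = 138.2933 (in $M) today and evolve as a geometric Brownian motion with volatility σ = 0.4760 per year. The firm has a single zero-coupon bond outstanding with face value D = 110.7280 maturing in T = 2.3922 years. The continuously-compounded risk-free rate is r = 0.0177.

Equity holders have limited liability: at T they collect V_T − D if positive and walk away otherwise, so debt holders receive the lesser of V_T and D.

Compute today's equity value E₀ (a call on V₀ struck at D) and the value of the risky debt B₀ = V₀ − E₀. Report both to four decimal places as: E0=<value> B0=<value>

E0=53.3077 B0=84.9856

d₁ = [ln(V₀/D) + (r + σ²/2)T] / (σ√T)
   = [ln(138.2933/110.7280) + (0.0177 + 0.5·0.4760²)·2.3922] / (0.4760·√2.3922)
   = [0.222300 + 0.313349] / 0.736217 = 0.727570
d₂ = d₁ − σ√T = 0.727570 − 0.736217 = -0.008646
N(d₁) = 0.766562,  N(d₂) = 0.496551,  e^(−rT) = 0.958542
E₀ = V₀·N(d₁) − D·e^(−rT)·N(d₂)
   = 138.2933·0.766562 − 110.7280·0.958542·0.496551 = 53.307735
B₀ = V₀ − E₀ = 138.2933 − 53.307735 = 84.985565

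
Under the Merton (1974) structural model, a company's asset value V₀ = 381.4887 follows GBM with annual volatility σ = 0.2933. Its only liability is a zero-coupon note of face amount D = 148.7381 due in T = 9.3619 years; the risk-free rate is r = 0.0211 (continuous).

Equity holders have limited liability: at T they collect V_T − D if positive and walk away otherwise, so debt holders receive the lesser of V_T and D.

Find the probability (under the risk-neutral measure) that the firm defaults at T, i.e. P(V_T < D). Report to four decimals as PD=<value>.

d₁ = [ln(V₀/D) + (r + σ²/2)T] / (σ√T)
   = [ln(381.4887/148.7381) + (0.0211 + 0.5·0.2933²)·9.3619] / (0.2933·√9.3619)
   = [0.941894 + 0.600214] / 0.897417 = 1.718387
d₂ = d₁ − σ√T = 1.718387 − 0.897417 = 0.820970
risk-neutral PD = N(−d₂) = N(-0.820970) = 0.205832

PD=0.2058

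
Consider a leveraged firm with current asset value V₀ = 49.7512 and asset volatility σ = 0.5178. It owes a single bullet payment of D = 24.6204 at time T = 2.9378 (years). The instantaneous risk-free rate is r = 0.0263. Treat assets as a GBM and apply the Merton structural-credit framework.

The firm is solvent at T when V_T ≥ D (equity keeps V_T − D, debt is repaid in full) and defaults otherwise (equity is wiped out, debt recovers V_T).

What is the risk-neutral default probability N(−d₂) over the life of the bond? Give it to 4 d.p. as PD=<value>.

d₁ = [ln(V₀/D) + (r + σ²/2)T] / (σ√T)
   = [ln(49.7512/24.6204) + (0.0263 + 0.5·0.5178²)·2.9378] / (0.5178·√2.9378)
   = [0.703459 + 0.471101] / 0.887510 = 1.323433
d₂ = d₁ − σ√T = 1.323433 − 0.887510 = 0.435924
risk-neutral PD = N(−d₂) = N(-0.435924) = 0.331446

PD=0.3314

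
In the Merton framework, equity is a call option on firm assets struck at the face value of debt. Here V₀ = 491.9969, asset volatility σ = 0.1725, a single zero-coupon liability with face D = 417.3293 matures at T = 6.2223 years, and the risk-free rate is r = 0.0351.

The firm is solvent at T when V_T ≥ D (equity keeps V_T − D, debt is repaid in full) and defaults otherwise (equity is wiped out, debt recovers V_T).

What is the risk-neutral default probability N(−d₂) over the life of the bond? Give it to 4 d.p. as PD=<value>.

d₁ = [ln(V₀/D) + (r + σ²/2)T] / (σ√T)
   = [ln(491.9969/417.3293) + (0.0351 + 0.5·0.1725²)·6.2223] / (0.1725·√6.2223)
   = [0.164597 + 0.310979] / 0.430293 = 1.105236
d₂ = d₁ − σ√T = 1.105236 − 0.430293 = 0.674943
risk-neutral PD = N(−d₂) = N(-0.674943) = 0.249856

PD=0.2499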